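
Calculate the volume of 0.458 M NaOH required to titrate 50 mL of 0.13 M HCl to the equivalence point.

At equivalence: moles acid = moles base. moles HCl = 0.13 × 50/1000 = 0.0065 mol. V_base = moles / 0.458 × 1000 = 14.2 mL.

V_{base} = 14.2 mL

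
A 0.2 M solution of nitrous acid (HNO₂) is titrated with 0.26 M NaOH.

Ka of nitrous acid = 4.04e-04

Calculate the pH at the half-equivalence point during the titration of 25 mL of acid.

At half-equivalence [HA] = [A⁻], so Henderson-Hasselbalch gives pH = pKa = -log(4.04e-04) = 3.39.

pH = pKa = 3.39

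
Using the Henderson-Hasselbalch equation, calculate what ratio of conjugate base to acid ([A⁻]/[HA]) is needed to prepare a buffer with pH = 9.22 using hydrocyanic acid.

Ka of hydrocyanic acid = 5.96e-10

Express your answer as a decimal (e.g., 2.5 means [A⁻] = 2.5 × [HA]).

pKa = -log(5.96e-10) = 9.2248. pH = pKa + log([A⁻]/[HA]), so log([A⁻]/[HA]) = pH − pKa = 9.22 − 9.2248 = -0.0048. [A⁻]/[HA] = 10^(-0.0048) = 0.989

[A⁻]/[HA] = 0.989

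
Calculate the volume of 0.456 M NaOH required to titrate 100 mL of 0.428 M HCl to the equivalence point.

At equivalence: moles acid = moles base. moles HCl = 0.428 × 100/1000 = 0.0428 mol. V_base = moles / 0.456 × 1000 = 93.9 mL.

V_{base} = 93.9 mL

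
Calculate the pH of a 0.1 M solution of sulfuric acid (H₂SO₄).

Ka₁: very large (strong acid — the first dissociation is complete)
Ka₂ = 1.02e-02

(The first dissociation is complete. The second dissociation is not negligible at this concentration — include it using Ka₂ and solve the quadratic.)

First dissociation is complete: [H⁺]₀ = [HSO₄⁻]₀ = C = 0.1 M. Second dissociation HSO₄⁻ ⇌ H⁺ + SO₄²⁻: let x = [SO₄²⁻]. Ka₂ = (C + x)·x / (C − x) = 1.02e-02 → x² + (C + Ka₂)·x − Ka₂·C = 0 → x² + 0.11020·x − 1.020e-03 = 0. x = (−0.11020 + √(0.11020² + 4 × 1.020e-03)) / 2 = 8.5868e-03 M. [H⁺] = C + x = 0.1 + 8.5868e-03 = 1.0859e-01 M. pH = -log(1.0859e-01) = 0.96.

pH = 0.96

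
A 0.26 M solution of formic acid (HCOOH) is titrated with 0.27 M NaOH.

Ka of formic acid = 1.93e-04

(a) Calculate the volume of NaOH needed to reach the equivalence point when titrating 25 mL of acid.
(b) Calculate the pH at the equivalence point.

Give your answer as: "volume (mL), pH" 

moles acid = 0.26 × 25/1000 = 0.0065 mol; V_base = moles/0.27 × 1000 = 24.1 mL. At equivalence only the conjugate base is present: [A⁻] = 0.0065/0.049 = 1.3245e-01 M. Kb = Kw/Ka = 5.18e-11; [OH⁻] = √(Kb × [A⁻]) = 2.6197e-06; pOH = 5.58; pH = 14 - pOH = 8.42.

V = 24.1 mL, pH = 8.42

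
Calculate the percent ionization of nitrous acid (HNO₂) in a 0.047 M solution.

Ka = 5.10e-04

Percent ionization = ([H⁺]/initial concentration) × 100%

Using Ka equilibrium: x² + Ka×x - Ka×C = 0. Solving: [H⁺] = 4.6476e-03. Percent = (4.6476e-03/0.047) × 100

Percent ionization = 9.89%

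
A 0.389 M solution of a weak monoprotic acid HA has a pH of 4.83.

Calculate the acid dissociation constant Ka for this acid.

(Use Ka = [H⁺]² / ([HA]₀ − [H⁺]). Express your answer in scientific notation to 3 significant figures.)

[H⁺] = 10^(−pH) = 10^(−4.83) = 1.479e-05 M. For HA ⇌ H⁺ + A⁻, Ka = [H⁺][A⁻]/[HA] = [H⁺]² / ([HA]₀ − [H⁺]) = (1.479e-05)² / (0.389 − 1.479e-05) = 5.62e-10.

K_a = 5.62e-10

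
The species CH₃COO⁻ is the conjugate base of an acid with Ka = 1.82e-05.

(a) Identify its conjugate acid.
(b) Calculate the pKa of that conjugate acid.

(a) The conjugate acid is formed by adding one H⁺ to CH₃COO⁻, giving CH₃COOH. (b) pKa = -log(Ka) = -log(1.82e-05) = 4.74.

Conjugate acid: CH₃COOH; pK_a = 4.74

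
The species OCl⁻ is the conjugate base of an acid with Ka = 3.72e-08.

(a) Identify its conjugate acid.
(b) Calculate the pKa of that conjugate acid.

(a) The conjugate acid is formed by adding one H⁺ to OCl⁻, giving HOCl. (b) pKa = -log(Ka) = -log(3.72e-08) = 7.43.

Conjugate acid: HOCl; pK_a = 7.43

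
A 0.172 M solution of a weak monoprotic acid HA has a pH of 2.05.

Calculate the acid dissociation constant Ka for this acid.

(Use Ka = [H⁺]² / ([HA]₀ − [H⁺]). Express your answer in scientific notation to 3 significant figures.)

[H⁺] = 10^(−pH) = 10^(−2.05) = 8.913e-03 M. For HA ⇌ H⁺ + A⁻, Ka = [H⁺][A⁻]/[HA] = [H⁺]² / ([HA]₀ − [H⁺]) = (8.913e-03)² / (0.172 − 8.913e-03) = 4.87e-04.

K_a = 4.87e-04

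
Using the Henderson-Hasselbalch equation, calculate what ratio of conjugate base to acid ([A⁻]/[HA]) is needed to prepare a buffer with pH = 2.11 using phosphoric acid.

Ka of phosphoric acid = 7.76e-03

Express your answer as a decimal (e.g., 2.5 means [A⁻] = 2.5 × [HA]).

pKa = -log(7.76e-03) = 2.1101. pH = pKa + log([A⁻]/[HA]), so log([A⁻]/[HA]) = pH − pKa = 2.11 − 2.1101 = -0.0001. [A⁻]/[HA] = 10^(-0.0001) = 1.00

[A⁻]/[HA] = 1.00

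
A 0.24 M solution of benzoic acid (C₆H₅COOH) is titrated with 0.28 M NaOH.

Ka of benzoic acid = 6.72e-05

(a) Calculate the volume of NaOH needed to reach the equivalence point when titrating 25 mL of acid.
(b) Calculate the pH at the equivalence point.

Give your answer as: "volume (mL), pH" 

moles acid = 0.24 × 25/1000 = 0.006 mol; V_base = moles/0.28 × 1000 = 21.4 mL. At equivalence only the conjugate base is present: [A⁻] = 0.006/0.046 = 1.2923e-01 M. Kb = Kw/Ka = 1.49e-10; [OH⁻] = √(Kb × [A⁻]) = 4.3853e-06; pOH = 5.36; pH = 14 - pOH = 8.64.

V = 21.4 mL, pH = 8.64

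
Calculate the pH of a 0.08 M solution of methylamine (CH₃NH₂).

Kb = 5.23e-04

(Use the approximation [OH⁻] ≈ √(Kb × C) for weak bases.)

[OH⁻] = √(Kb × C) = √(5.23e-04 × 0.08) = 6.4684e-03. pOH = 2.19, pH = 14 - pOH

pH = 11.81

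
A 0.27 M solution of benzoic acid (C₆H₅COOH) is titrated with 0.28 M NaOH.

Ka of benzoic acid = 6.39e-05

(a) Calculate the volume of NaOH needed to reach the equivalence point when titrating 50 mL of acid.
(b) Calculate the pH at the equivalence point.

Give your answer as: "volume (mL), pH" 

moles acid = 0.27 × 50/1000 = 0.0135 mol; V_base = moles/0.28 × 1000 = 48.2 mL. At equivalence only the conjugate base is present: [A⁻] = 0.0135/0.098 = 1.3745e-01 M. Kb = Kw/Ka = 1.56e-10; [OH⁻] = √(Kb × [A⁻]) = 4.6380e-06; pOH = 5.33; pH = 14 - pOH = 8.67.

V = 48.2 mL, pH = 8.67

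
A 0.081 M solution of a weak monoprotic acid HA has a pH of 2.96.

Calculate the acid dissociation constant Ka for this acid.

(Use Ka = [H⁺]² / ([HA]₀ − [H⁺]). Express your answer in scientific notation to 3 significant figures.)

[H⁺] = 10^(−pH) = 10^(−2.96) = 1.096e-03 M. For HA ⇌ H⁺ + A⁻, Ka = [H⁺][A⁻]/[HA] = [H⁺]² / ([HA]₀ − [H⁺]) = (1.096e-03)² / (0.081 − 1.096e-03) = 1.50e-05.

K_a = 1.50e-05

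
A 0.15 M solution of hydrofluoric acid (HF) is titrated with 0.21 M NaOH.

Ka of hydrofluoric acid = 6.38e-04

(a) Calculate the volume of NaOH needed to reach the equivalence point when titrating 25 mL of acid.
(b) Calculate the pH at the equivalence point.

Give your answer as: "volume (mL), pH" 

moles acid = 0.15 × 25/1000 = 0.00375 mol; V_base = moles/0.21 × 1000 = 17.9 mL. At equivalence only the conjugate base is present: [A⁻] = 0.00375/0.043 = 8.7500e-02 M. Kb = Kw/Ka = 1.57e-11; [OH⁻] = √(Kb × [A⁻]) = 1.1711e-06; pOH = 5.93; pH = 14 - pOH = 8.07.

V = 17.9 mL, pH = 8.07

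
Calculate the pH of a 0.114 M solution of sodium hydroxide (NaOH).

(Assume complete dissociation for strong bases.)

[OH⁻] = 0.114 M for strong base. pOH = -log[OH⁻] = 0.94, pH = 14 - pOH

pH = 13.06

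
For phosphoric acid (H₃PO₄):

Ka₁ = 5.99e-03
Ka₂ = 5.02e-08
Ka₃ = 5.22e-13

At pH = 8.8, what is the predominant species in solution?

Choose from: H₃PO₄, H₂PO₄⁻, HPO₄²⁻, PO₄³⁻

pKa₁ = 2.22, pKa₂ = 7.30, pKa₃ = 12.28. For a polyprotic acid the predominant species crosses at each pKa: below pKa_n the protonated form dominates, above it the deprotonated form does. At pH = 8.8, the predominant species is HPO₄²⁻.

HPO₄²⁻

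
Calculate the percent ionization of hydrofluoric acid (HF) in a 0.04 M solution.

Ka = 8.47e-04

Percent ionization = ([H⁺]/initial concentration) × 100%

Using Ka equilibrium: x² + Ka×x - Ka×C = 0. Solving: [H⁺] = 5.4125e-03. Percent = (5.4125e-03/0.04) × 100

Percent ionization = 13.5%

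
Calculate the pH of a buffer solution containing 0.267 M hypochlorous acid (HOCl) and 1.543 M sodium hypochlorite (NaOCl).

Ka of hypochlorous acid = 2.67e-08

pKa = -log(2.67e-08) = 7.57. pH = pKa + log([A⁻]/[HA]) = 7.57 + log(1.543/0.267)

pH = 8.34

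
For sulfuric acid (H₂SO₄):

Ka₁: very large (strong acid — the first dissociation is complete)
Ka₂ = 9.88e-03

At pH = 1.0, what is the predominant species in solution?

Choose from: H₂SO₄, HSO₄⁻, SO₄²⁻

The first dissociation is complete, so H₂SO₄ itself is never the predominant species in water; pKa₂ = -log(9.88e-03) = 2.01. For a polyprotic acid the predominant species crosses at each pKa: below pKa_n the protonated form dominates, above it the deprotonated form does. At pH = 1.0, the predominant species is HSO₄⁻.

HSO₄⁻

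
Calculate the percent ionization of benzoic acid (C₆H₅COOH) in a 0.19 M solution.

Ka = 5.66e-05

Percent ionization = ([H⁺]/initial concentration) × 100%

Using Ka equilibrium: x² + Ka×x - Ka×C = 0. Solving: [H⁺] = 3.2512e-03. Percent = (3.2512e-03/0.19) × 100

Percent ionization = 1.71%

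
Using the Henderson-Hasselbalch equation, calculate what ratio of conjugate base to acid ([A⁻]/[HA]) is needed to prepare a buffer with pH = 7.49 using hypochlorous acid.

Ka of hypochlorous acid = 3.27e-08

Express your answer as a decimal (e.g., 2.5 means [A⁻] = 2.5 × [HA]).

pKa = -log(3.27e-08) = 7.4855. pH = pKa + log([A⁻]/[HA]), so log([A⁻]/[HA]) = pH − pKa = 7.49 − 7.4855 = 0.0045. [A⁻]/[HA] = 10^(0.0045) = 1.01

[A⁻]/[HA] = 1.01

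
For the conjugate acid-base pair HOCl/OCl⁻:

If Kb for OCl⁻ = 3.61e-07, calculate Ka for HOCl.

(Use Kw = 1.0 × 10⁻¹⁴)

For a conjugate pair Ka × Kb = Kw, so Ka = Kw/Kb = 1.0 × 10⁻¹⁴ / 3.61e-07 = 2.77e-08.

K_a = 2.77e-08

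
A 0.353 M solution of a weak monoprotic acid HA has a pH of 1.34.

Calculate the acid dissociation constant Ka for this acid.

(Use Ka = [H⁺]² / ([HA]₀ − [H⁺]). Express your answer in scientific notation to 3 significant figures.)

[H⁺] = 10^(−pH) = 10^(−1.34) = 4.571e-02 M. For HA ⇌ H⁺ + A⁻, Ka = [H⁺][A⁻]/[HA] = [H⁺]² / ([HA]₀ − [H⁺]) = (4.571e-02)² / (0.353 − 4.571e-02) = 6.80e-03.

K_a = 6.80e-03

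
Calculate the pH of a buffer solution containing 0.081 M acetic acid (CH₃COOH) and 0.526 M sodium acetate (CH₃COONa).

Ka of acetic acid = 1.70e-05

pKa = -log(1.70e-05) = 4.77. pH = pKa + log([A⁻]/[HA]) = 4.77 + log(0.526/0.081)

pH = 5.58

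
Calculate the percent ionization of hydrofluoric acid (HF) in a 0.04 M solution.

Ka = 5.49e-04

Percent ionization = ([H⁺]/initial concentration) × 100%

Using Ka equilibrium: x² + Ka×x - Ka×C = 0. Solving: [H⁺] = 4.4197e-03. Percent = (4.4197e-03/0.04) × 100

Percent ionization = 11%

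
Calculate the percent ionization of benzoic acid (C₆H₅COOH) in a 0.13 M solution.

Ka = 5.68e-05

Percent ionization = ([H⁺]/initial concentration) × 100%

Using Ka equilibrium: x² + Ka×x - Ka×C = 0. Solving: [H⁺] = 2.6891e-03. Percent = (2.6891e-03/0.13) × 100

Percent ionization = 2.07%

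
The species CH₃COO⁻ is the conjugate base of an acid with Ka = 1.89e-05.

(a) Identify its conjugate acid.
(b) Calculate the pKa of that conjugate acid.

(a) The conjugate acid is formed by adding one H⁺ to CH₃COO⁻, giving CH₃COOH. (b) pKa = -log(Ka) = -log(1.89e-05) = 4.72.

Conjugate acid: CH₃COOH; pK_a = 4.72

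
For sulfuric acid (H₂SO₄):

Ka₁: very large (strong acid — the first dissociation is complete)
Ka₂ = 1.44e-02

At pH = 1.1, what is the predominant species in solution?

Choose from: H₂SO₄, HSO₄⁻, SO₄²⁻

The first dissociation is complete, so H₂SO₄ itself is never the predominant species in water; pKa₂ = -log(1.44e-02) = 1.84. For a polyprotic acid the predominant species crosses at each pKa: below pKa_n the protonated form dominates, above it the deprotonated form does. At pH = 1.1, the predominant species is HSO₄⁻.

HSO₄⁻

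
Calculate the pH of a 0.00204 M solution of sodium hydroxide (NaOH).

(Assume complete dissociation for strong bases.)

[OH⁻] = 0.00204 M for strong base. pOH = -log[OH⁻] = 2.69, pH = 14 - pOH

pH = 11.31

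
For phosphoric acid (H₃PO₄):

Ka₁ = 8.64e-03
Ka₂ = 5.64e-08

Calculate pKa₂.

pKa₂ = -log(Ka₂) = -log(5.64e-08) = 7.25.

pK_{a2} = 7.25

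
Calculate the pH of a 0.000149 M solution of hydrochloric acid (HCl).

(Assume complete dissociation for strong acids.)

[H⁺] = 0.000149 M for strong acid. pH = -log[H⁺] = -log(0.000149)

pH = 3.83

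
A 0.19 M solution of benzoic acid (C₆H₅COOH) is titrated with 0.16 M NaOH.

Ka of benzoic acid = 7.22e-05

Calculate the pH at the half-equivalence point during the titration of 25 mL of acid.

At half-equivalence [HA] = [A⁻], so Henderson-Hasselbalch gives pH = pKa = -log(7.22e-05) = 4.14.

pH = pKa = 4.14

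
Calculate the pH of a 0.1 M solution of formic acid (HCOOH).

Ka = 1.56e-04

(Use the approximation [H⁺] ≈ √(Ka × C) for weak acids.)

[H⁺] = √(Ka × C) = √(1.56e-04 × 0.1) = 3.9497e-03. pH = -log(3.9497e-03)

pH = 2.40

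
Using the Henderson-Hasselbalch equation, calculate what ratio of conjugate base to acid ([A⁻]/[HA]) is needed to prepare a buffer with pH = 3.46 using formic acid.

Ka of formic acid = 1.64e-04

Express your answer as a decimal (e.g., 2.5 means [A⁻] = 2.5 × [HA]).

pKa = -log(1.64e-04) = 3.7852. pH = pKa + log([A⁻]/[HA]), so log([A⁻]/[HA]) = pH − pKa = 3.46 − 3.7852 = -0.3252. [A⁻]/[HA] = 10^(-0.3252) = 0.473

[A⁻]/[HA] = 0.473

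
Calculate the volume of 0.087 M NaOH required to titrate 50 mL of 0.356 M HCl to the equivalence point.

At equivalence: moles acid = moles base. moles HCl = 0.356 × 50/1000 = 0.0178 mol. V_base = moles / 0.087 × 1000 = 204.6 mL.

V_{base} = 204.6 mL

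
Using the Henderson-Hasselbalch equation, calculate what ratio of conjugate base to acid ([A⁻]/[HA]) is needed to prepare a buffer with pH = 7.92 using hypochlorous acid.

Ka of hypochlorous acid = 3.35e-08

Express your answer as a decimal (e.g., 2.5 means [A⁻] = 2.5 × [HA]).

pKa = -log(3.35e-08) = 7.4750. pH = pKa + log([A⁻]/[HA]), so log([A⁻]/[HA]) = pH − pKa = 7.92 − 7.4750 = 0.4450. [A⁻]/[HA] = 10^(0.4450) = 2.79

[A⁻]/[HA] = 2.79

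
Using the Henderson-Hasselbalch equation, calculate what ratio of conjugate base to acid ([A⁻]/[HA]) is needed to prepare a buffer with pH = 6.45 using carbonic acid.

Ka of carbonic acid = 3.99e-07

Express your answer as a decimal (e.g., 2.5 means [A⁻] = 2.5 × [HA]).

pKa = -log(3.99e-07) = 6.3990. pH = pKa + log([A⁻]/[HA]), so log([A⁻]/[HA]) = pH − pKa = 6.45 − 6.3990 = 0.0510. [A⁻]/[HA] = 10^(0.0510) = 1.12

[A⁻]/[HA] = 1.12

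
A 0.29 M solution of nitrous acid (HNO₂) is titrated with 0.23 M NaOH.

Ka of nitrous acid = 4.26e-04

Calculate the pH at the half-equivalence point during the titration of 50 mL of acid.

At half-equivalence [HA] = [A⁻], so Henderson-Hasselbalch gives pH = pKa = -log(4.26e-04) = 3.37.

pH = pKa = 3.37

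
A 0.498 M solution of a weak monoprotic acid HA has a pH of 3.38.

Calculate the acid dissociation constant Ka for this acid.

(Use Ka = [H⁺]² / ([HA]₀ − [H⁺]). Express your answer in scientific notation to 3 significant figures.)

[H⁺] = 10^(−pH) = 10^(−3.38) = 4.169e-04 M. For HA ⇌ H⁺ + A⁻, Ka = [H⁺][A⁻]/[HA] = [H⁺]² / ([HA]₀ − [H⁺]) = (4.169e-04)² / (0.498 − 4.169e-04) = 3.49e-07.

K_a = 3.49e-07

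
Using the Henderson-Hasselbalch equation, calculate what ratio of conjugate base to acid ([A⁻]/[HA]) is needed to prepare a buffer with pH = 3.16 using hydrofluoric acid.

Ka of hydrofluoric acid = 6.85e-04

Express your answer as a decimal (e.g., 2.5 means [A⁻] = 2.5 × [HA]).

pKa = -log(6.85e-04) = 3.1643. pH = pKa + log([A⁻]/[HA]), so log([A⁻]/[HA]) = pH − pKa = 3.16 − 3.1643 = -0.0043. [A⁻]/[HA] = 10^(-0.0043) = 0.990

[A⁻]/[HA] = 0.990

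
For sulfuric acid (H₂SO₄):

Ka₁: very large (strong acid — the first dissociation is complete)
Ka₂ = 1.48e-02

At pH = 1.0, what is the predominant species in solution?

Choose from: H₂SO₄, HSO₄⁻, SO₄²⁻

The first dissociation is complete, so H₂SO₄ itself is never the predominant species in water; pKa₂ = -log(1.48e-02) = 1.83. For a polyprotic acid the predominant species crosses at each pKa: below pKa_n the protonated form dominates, above it the deprotonated form does. At pH = 1.0, the predominant species is HSO₄⁻.

HSO₄⁻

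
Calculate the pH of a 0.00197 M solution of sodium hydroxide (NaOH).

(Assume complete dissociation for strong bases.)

[OH⁻] = 0.00197 M for strong base. pOH = -log[OH⁻] = 2.71, pH = 14 - pOH

pH = 11.29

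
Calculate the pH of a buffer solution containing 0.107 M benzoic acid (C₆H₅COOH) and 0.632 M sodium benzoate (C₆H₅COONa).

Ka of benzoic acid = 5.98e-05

pKa = -log(5.98e-05) = 4.22. pH = pKa + log([A⁻]/[HA]) = 4.22 + log(0.632/0.107)

pH = 4.99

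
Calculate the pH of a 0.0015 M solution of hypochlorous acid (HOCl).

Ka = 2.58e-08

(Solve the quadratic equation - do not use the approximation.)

x² + Ka×x - Ka×C = 0. Using quadratic formula: [H⁺] = 6.2080e-06

pH = 5.21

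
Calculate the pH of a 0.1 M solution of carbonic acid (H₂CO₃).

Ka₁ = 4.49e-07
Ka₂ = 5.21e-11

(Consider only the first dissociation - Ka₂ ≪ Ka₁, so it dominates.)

First dissociation dominates. From Ka₁ = [H⁺][HA⁻]/[H₂A], x² + Ka₁·x − Ka₁·C = 0 with C = 0.1 M and Ka₁ = 4.49e-07. Solving: [H⁺] = (−Ka₁ + √(Ka₁² + 4·Ka₁·C)) / 2 = 2.1167e-04 M. pH = -log(2.1167e-04) = 3.67.

pH = 3.67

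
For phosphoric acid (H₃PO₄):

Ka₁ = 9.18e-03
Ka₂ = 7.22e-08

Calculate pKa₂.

pKa₂ = -log(Ka₂) = -log(7.22e-08) = 7.14.

pK_{a2} = 7.14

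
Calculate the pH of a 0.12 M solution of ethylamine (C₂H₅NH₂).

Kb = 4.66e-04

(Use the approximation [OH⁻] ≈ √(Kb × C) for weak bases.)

[OH⁻] = √(Kb × C) = √(4.66e-04 × 0.12) = 7.4780e-03. pOH = 2.13, pH = 14 - pOH

pH = 11.87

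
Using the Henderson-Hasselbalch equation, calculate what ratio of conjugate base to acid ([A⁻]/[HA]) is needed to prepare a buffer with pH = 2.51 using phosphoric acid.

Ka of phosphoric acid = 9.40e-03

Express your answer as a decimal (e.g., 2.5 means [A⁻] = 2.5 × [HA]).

pKa = -log(9.40e-03) = 2.0269. pH = pKa + log([A⁻]/[HA]), so log([A⁻]/[HA]) = pH − pKa = 2.51 − 2.0269 = 0.4831. [A⁻]/[HA] = 10^(0.4831) = 3.04

[A⁻]/[HA] = 3.04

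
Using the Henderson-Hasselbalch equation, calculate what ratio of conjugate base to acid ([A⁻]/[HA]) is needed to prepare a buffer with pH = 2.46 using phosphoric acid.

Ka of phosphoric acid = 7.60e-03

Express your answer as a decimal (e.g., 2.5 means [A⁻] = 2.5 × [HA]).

pKa = -log(7.60e-03) = 2.1192. pH = pKa + log([A⁻]/[HA]), so log([A⁻]/[HA]) = pH − pKa = 2.46 − 2.1192 = 0.3408. [A⁻]/[HA] = 10^(0.3408) = 2.19

[A⁻]/[HA] = 2.19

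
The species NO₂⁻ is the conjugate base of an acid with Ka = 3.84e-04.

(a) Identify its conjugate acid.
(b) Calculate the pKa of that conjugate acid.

(a) The conjugate acid is formed by adding one H⁺ to NO₂⁻, giving HNO₂. (b) pKa = -log(Ka) = -log(3.84e-04) = 3.42.

Conjugate acid: HNO₂; pK_a = 3.42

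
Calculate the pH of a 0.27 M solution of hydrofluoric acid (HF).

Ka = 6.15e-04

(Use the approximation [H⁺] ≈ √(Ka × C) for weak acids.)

[H⁺] = √(Ka × C) = √(6.15e-04 × 0.27) = 1.2886e-02. pH = -log(1.2886e-02)

pH = 1.89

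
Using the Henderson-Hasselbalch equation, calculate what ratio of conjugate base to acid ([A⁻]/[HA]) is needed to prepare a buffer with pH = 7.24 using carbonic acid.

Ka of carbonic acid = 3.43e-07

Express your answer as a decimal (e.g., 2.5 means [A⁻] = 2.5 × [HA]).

pKa = -log(3.43e-07) = 6.4647. pH = pKa + log([A⁻]/[HA]), so log([A⁻]/[HA]) = pH − pKa = 7.24 − 6.4647 = 0.7753. [A⁻]/[HA] = 10^(0.7753) = 5.96

[A⁻]/[HA] = 5.96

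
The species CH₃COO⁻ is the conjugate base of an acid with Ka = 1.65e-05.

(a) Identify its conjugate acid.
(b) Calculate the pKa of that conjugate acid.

(a) The conjugate acid is formed by adding one H⁺ to CH₃COO⁻, giving CH₃COOH. (b) pKa = -log(Ka) = -log(1.65e-05) = 4.78.

Conjugate acid: CH₃COOH; pK_a = 4.78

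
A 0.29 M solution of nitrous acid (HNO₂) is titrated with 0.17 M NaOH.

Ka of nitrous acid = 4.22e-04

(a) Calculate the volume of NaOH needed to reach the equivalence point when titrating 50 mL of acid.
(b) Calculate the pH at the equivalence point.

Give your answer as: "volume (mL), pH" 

moles acid = 0.29 × 50/1000 = 0.0145 mol; V_base = moles/0.17 × 1000 = 85.3 mL. At equivalence only the conjugate base is present: [A⁻] = 0.0145/0.135 = 1.0717e-01 M. Kb = Kw/Ka = 2.37e-11; [OH⁻] = √(Kb × [A⁻]) = 1.5936e-06; pOH = 5.80; pH = 14 - pOH = 8.20.

V = 85.3 mL, pH = 8.20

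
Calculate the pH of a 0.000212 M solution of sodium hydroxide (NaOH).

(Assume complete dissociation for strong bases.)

[OH⁻] = 0.000212 M for strong base. pOH = -log[OH⁻] = 3.67, pH = 14 - pOH

pH = 10.33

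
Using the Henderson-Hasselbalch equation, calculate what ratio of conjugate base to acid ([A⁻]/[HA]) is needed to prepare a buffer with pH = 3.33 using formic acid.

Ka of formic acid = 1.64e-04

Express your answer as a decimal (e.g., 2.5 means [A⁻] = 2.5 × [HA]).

pKa = -log(1.64e-04) = 3.7852. pH = pKa + log([A⁻]/[HA]), so log([A⁻]/[HA]) = pH − pKa = 3.33 − 3.7852 = -0.4552. [A⁻]/[HA] = 10^(-0.4552) = 0.351

[A⁻]/[HA] = 0.351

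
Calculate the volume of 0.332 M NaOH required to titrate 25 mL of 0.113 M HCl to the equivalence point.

At equivalence: moles acid = moles base. moles HCl = 0.113 × 25/1000 = 0.002825 mol. V_base = moles / 0.332 × 1000 = 8.5 mL.

V_{base} = 8.5 mL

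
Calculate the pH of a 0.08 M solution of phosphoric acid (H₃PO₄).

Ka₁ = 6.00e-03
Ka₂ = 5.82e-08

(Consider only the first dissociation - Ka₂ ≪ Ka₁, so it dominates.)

First dissociation dominates. From Ka₁ = [H⁺][HA⁻]/[H₂A], x² + Ka₁·x − Ka₁·C = 0 with C = 0.08 M and Ka₁ = 6.00e-03. Solving: [H⁺] = (−Ka₁ + √(Ka₁² + 4·Ka₁·C)) / 2 = 1.9113e-02 M. pH = -log(1.9113e-02) = 1.72.

pH = 1.72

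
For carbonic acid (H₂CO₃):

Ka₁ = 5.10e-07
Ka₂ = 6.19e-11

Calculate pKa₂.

pKa₂ = -log(Ka₂) = -log(6.19e-11) = 10.21.

pK_{a2} = 10.21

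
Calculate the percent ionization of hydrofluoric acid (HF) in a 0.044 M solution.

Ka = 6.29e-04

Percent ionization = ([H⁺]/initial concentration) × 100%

Using Ka equilibrium: x² + Ka×x - Ka×C = 0. Solving: [H⁺] = 4.9557e-03. Percent = (4.9557e-03/0.044) × 100

Percent ionization = 11.3%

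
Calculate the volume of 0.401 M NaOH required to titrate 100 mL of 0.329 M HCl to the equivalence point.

At equivalence: moles acid = moles base. moles HCl = 0.329 × 100/1000 = 0.0329 mol. V_base = moles / 0.401 × 1000 = 82.0 mL.

V_{base} = 82.0 mL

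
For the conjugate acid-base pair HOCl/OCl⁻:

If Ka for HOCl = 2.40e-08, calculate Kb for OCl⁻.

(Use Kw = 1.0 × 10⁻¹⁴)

For a conjugate pair Ka × Kb = Kw, so Kb = Kw/Ka = 1.0 × 10⁻¹⁴ / 2.40e-08 = 4.17e-07.

K_b = 4.17e-07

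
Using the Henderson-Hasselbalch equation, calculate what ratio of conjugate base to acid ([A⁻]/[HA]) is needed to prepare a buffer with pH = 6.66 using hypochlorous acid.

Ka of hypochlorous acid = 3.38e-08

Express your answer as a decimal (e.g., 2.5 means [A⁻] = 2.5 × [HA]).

pKa = -log(3.38e-08) = 7.4711. pH = pKa + log([A⁻]/[HA]), so log([A⁻]/[HA]) = pH − pKa = 6.66 − 7.4711 = -0.8111. [A⁻]/[HA] = 10^(-0.8111) = 0.154

[A⁻]/[HA] = 0.154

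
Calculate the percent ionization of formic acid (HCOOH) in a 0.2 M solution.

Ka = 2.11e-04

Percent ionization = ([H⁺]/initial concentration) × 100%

Using Ka equilibrium: x² + Ka×x - Ka×C = 0. Solving: [H⁺] = 6.3915e-03. Percent = (6.3915e-03/0.2) × 100

Percent ionization = 3.2%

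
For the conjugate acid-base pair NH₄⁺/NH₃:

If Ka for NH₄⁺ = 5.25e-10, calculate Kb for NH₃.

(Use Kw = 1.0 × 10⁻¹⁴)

For a conjugate pair Ka × Kb = Kw, so Kb = Kw/Ka = 1.0 × 10⁻¹⁴ / 5.25e-10 = 1.90e-05.

K_b = 1.90e-05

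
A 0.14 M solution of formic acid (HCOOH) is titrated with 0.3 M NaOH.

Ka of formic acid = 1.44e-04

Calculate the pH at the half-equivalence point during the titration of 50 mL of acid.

At half-equivalence [HA] = [A⁻], so Henderson-Hasselbalch gives pH = pKa = -log(1.44e-04) = 3.84.

pH = pKa = 3.84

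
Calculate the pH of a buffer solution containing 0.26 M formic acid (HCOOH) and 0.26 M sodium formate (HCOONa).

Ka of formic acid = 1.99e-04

pKa = -log(1.99e-04) = 3.70. pH = pKa + log([A⁻]/[HA]) = 3.70 + log(0.26/0.26)

pH = 3.70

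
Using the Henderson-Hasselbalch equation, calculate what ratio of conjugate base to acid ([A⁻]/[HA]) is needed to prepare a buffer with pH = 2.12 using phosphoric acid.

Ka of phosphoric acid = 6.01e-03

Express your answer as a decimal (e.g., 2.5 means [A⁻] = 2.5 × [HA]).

pKa = -log(6.01e-03) = 2.2211. pH = pKa + log([A⁻]/[HA]), so log([A⁻]/[HA]) = pH − pKa = 2.12 − 2.2211 = -0.1011. [A⁻]/[HA] = 10^(-0.1011) = 0.792

[A⁻]/[HA] = 0.792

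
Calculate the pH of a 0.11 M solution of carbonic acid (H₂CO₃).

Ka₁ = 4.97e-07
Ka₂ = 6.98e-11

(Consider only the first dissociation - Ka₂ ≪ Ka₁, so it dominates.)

First dissociation dominates. From Ka₁ = [H⁺][HA⁻]/[H₂A], x² + Ka₁·x − Ka₁·C = 0 with C = 0.11 M and Ka₁ = 4.97e-07. Solving: [H⁺] = (−Ka₁ + √(Ka₁² + 4·Ka₁·C)) / 2 = 2.3357e-04 M. pH = -log(2.3357e-04) = 3.63.

pH = 3.63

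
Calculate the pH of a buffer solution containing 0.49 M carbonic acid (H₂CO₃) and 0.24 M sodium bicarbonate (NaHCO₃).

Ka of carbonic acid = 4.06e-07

pKa = -log(4.06e-07) = 6.39. pH = pKa + log([A⁻]/[HA]) = 6.39 + log(0.24/0.49)

pH = 6.08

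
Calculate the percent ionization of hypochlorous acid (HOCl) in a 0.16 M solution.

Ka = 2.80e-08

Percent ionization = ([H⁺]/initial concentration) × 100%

Using Ka equilibrium: x² + Ka×x - Ka×C = 0. Solving: [H⁺] = 6.6919e-05. Percent = (6.6919e-05/0.16) × 100

Percent ionization = 0.0418%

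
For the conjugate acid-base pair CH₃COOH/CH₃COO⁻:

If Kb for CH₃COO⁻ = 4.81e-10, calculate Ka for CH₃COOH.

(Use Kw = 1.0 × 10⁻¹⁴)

For a conjugate pair Ka × Kb = Kw, so Ka = Kw/Kb = 1.0 × 10⁻¹⁴ / 4.81e-10 = 2.08e-05.

K_a = 2.08e-05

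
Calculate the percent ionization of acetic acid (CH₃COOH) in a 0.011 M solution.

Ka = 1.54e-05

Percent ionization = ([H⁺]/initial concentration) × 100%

Using Ka equilibrium: x² + Ka×x - Ka×C = 0. Solving: [H⁺] = 4.0395e-04. Percent = (4.0395e-04/0.011) × 100

Percent ionization = 3.67%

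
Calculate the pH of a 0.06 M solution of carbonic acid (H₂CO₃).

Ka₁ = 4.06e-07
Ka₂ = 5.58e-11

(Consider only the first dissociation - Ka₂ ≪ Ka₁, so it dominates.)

First dissociation dominates. From Ka₁ = [H⁺][HA⁻]/[H₂A], x² + Ka₁·x − Ka₁·C = 0 with C = 0.06 M and Ka₁ = 4.06e-07. Solving: [H⁺] = (−Ka₁ + √(Ka₁² + 4·Ka₁·C)) / 2 = 1.5587e-04 M. pH = -log(1.5587e-04) = 3.81.

pH = 3.81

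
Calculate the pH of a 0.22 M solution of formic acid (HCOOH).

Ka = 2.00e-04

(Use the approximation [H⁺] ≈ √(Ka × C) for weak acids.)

[H⁺] = √(Ka × C) = √(2.00e-04 × 0.22) = 6.6332e-03. pH = -log(6.6332e-03)

pH = 2.18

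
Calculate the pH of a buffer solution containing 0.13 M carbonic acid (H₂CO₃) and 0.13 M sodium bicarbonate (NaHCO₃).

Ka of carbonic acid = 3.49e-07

pKa = -log(3.49e-07) = 6.46. pH = pKa + log([A⁻]/[HA]) = 6.46 + log(0.13/0.13)

pH = 6.46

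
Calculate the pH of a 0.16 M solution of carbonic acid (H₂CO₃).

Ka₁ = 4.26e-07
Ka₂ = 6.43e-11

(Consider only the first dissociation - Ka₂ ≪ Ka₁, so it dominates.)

First dissociation dominates. From Ka₁ = [H⁺][HA⁻]/[H₂A], x² + Ka₁·x − Ka₁·C = 0 with C = 0.16 M and Ka₁ = 4.26e-07. Solving: [H⁺] = (−Ka₁ + √(Ka₁² + 4·Ka₁·C)) / 2 = 2.6086e-04 M. pH = -log(2.6086e-04) = 3.58.

pH = 3.58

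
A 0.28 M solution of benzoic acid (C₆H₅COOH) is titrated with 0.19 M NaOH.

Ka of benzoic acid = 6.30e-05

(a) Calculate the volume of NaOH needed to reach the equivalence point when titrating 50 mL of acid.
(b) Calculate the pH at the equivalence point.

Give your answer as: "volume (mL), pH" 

moles acid = 0.28 × 50/1000 = 0.014 mol; V_base = moles/0.19 × 1000 = 73.7 mL. At equivalence only the conjugate base is present: [A⁻] = 0.014/0.124 = 1.1319e-01 M. Kb = Kw/Ka = 1.59e-10; [OH⁻] = √(Kb × [A⁻]) = 4.2387e-06; pOH = 5.37; pH = 14 - pOH = 8.63.

V = 73.7 mL, pH = 8.63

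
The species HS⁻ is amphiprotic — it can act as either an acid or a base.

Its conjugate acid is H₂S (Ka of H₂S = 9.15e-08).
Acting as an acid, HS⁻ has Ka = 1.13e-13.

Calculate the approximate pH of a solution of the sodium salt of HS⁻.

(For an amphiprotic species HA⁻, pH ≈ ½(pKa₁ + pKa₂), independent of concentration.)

pKa₁ = -log(9.15e-08) = 7.04; pKa₂ = -log(1.13e-13) = 12.95. For an amphiprotic species, pH ≈ ½(pKa₁ + pKa₂) = ½(7.04 + 12.95) = 9.99.

pH = 9.99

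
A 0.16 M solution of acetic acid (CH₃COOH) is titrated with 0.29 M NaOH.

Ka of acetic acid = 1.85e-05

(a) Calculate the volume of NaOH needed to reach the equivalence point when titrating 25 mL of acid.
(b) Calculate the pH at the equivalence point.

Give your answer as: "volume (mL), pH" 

moles acid = 0.16 × 25/1000 = 0.004 mol; V_base = moles/0.29 × 1000 = 13.8 mL. At equivalence only the conjugate base is present: [A⁻] = 0.004/0.039 = 1.0311e-01 M. Kb = Kw/Ka = 5.41e-10; [OH⁻] = √(Kb × [A⁻]) = 7.4656e-06; pOH = 5.13; pH = 14 - pOH = 8.87.

V = 13.8 mL, pH = 8.87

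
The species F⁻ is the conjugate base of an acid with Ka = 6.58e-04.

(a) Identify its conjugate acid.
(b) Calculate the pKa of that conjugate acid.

(a) The conjugate acid is formed by adding one H⁺ to F⁻, giving HF. (b) pKa = -log(Ka) = -log(6.58e-04) = 3.18.

Conjugate acid: HF; pK_a = 3.18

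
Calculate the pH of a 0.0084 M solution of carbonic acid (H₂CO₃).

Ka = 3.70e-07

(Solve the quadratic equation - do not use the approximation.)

x² + Ka×x - Ka×C = 0. Using quadratic formula: [H⁺] = 5.5565e-05

pH = 4.26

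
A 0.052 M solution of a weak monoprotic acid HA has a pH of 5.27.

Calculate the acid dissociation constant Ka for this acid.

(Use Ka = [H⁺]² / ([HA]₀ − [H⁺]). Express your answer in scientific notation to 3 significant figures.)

[H⁺] = 10^(−pH) = 10^(−5.27) = 5.370e-06 M. For HA ⇌ H⁺ + A⁻, Ka = [H⁺][A⁻]/[HA] = [H⁺]² / ([HA]₀ − [H⁺]) = (5.370e-06)² / (0.052 − 5.370e-06) = 5.55e-10.

K_a = 5.55e-10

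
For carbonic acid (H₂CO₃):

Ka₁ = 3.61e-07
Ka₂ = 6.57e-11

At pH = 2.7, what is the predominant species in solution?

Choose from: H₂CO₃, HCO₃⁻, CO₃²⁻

pKa₁ = 6.44, pKa₂ = 10.18. For a polyprotic acid the predominant species crosses at each pKa: below pKa_n the protonated form dominates, above it the deprotonated form does. At pH = 2.7, the predominant species is H₂CO₃.

H₂CO₃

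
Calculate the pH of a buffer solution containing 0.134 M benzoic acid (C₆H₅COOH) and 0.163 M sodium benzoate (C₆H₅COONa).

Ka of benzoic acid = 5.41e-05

pKa = -log(5.41e-05) = 4.27. pH = pKa + log([A⁻]/[HA]) = 4.27 + log(0.163/0.134)

pH = 4.35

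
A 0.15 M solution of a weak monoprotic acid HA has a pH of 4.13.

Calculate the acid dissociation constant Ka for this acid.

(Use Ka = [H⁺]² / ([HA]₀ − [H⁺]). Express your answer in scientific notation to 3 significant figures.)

[H⁺] = 10^(−pH) = 10^(−4.13) = 7.413e-05 M. For HA ⇌ H⁺ + A⁻, Ka = [H⁺][A⁻]/[HA] = [H⁺]² / ([HA]₀ − [H⁺]) = (7.413e-05)² / (0.15 − 7.413e-05) = 3.67e-08.

K_a = 3.67e-08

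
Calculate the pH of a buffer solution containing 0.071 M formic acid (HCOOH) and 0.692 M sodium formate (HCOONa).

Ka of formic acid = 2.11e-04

pKa = -log(2.11e-04) = 3.68. pH = pKa + log([A⁻]/[HA]) = 3.68 + log(0.692/0.071)

pH = 4.66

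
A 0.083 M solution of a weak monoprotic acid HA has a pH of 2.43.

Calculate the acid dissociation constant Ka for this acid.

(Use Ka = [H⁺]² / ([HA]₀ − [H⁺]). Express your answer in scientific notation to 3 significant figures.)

[H⁺] = 10^(−pH) = 10^(−2.43) = 3.715e-03 M. For HA ⇌ H⁺ + A⁻, Ka = [H⁺][A⁻]/[HA] = [H⁺]² / ([HA]₀ − [H⁺]) = (3.715e-03)² / (0.083 − 3.715e-03) = 1.74e-04.

K_a = 1.74e-04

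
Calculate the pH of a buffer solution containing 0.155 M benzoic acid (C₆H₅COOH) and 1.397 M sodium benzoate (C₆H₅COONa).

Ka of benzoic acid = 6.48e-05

pKa = -log(6.48e-05) = 4.19. pH = pKa + log([A⁻]/[HA]) = 4.19 + log(1.397/0.155)

pH = 5.14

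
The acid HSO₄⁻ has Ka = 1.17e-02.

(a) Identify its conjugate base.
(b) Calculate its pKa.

(a) The conjugate base is formed by removing one H⁺ from HSO₄⁻, giving SO₄²⁻. (b) pKa = -log(Ka) = -log(1.17e-02) = 1.93.

Conjugate base: SO₄²⁻; pK_a = 1.93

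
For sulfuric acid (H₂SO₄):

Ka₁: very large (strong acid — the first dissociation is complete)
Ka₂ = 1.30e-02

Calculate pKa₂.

pKa₂ = -log(Ka₂) = -log(1.30e-02) = 1.89.

pK_{a2} = 1.89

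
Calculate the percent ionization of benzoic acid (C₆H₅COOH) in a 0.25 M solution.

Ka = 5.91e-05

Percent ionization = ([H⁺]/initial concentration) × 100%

Using Ka equilibrium: x² + Ka×x - Ka×C = 0. Solving: [H⁺] = 3.8144e-03. Percent = (3.8144e-03/0.25) × 100

Percent ionization = 1.53%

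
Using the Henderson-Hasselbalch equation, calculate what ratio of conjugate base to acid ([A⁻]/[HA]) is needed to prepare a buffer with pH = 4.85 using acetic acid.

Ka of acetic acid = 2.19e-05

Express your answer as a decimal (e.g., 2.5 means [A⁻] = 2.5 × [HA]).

pKa = -log(2.19e-05) = 4.6596. pH = pKa + log([A⁻]/[HA]), so log([A⁻]/[HA]) = pH − pKa = 4.85 − 4.6596 = 0.1904. [A⁻]/[HA] = 10^(0.1904) = 1.55

[A⁻]/[HA] = 1.55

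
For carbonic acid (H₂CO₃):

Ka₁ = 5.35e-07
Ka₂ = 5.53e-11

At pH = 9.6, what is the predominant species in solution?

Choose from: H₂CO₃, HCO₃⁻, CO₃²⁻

pKa₁ = 6.27, pKa₂ = 10.26. For a polyprotic acid the predominant species crosses at each pKa: below pKa_n the protonated form dominates, above it the deprotonated form does. At pH = 9.6, the predominant species is HCO₃⁻.

HCO₃⁻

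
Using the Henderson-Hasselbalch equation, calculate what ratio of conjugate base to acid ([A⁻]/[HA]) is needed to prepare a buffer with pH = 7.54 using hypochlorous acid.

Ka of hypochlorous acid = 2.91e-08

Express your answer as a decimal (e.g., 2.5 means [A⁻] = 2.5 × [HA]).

pKa = -log(2.91e-08) = 7.5361. pH = pKa + log([A⁻]/[HA]), so log([A⁻]/[HA]) = pH − pKa = 7.54 − 7.5361 = 0.0039. [A⁻]/[HA] = 10^(0.0039) = 1.01

[A⁻]/[HA] = 1.01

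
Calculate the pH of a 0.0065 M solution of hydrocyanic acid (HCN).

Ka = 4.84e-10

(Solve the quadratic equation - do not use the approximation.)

x² + Ka×x - Ka×C = 0. Using quadratic formula: [H⁺] = 1.7735e-06

pH = 5.75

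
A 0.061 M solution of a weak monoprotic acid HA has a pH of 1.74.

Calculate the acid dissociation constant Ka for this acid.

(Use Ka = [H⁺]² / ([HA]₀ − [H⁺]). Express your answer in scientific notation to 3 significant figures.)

[H⁺] = 10^(−pH) = 10^(−1.74) = 1.820e-02 M. For HA ⇌ H⁺ + A⁻, Ka = [H⁺][A⁻]/[HA] = [H⁺]² / ([HA]₀ − [H⁺]) = (1.820e-02)² / (0.061 − 1.820e-02) = 7.74e-03.

K_a = 7.74e-03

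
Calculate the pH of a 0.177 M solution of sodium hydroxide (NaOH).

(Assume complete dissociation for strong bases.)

[OH⁻] = 0.177 M for strong base. pOH = -log[OH⁻] = 0.75, pH = 14 - pOH

pH = 13.25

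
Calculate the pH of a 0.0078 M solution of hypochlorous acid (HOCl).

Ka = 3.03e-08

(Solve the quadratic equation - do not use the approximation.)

x² + Ka×x - Ka×C = 0. Using quadratic formula: [H⁺] = 1.5358e-05

pH = 4.81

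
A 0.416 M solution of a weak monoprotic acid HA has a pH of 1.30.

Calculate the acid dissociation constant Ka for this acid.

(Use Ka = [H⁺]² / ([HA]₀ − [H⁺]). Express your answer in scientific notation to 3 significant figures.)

[H⁺] = 10^(−pH) = 10^(−1.30) = 5.012e-02 M. For HA ⇌ H⁺ + A⁻, Ka = [H⁺][A⁻]/[HA] = [H⁺]² / ([HA]₀ − [H⁺]) = (5.012e-02)² / (0.416 − 5.012e-02) = 6.87e-03.

K_a = 6.87e-03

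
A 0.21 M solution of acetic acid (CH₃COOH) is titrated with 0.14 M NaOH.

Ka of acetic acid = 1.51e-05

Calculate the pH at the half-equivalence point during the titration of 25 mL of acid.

At half-equivalence [HA] = [A⁻], so Henderson-Hasselbalch gives pH = pKa = -log(1.51e-05) = 4.82.

pH = pKa = 4.82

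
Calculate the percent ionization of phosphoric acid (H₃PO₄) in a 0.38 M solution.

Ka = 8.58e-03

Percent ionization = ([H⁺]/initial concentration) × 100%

Using Ka equilibrium: x² + Ka×x - Ka×C = 0. Solving: [H⁺] = 5.2971e-02. Percent = (5.2971e-02/0.38) × 100

Percent ionization = 13.9%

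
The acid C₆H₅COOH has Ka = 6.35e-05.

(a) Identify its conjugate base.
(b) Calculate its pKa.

(a) The conjugate base is formed by removing one H⁺ from C₆H₅COOH, giving C₆H₅COO⁻. (b) pKa = -log(Ka) = -log(6.35e-05) = 4.20.

Conjugate base: C₆H₅COO⁻; pK_a = 4.20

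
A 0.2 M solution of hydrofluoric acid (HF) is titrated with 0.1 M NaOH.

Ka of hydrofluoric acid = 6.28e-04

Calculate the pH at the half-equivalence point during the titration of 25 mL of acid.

At half-equivalence [HA] = [A⁻], so Henderson-Hasselbalch gives pH = pKa = -log(6.28e-04) = 3.20.

pH = pKa = 3.20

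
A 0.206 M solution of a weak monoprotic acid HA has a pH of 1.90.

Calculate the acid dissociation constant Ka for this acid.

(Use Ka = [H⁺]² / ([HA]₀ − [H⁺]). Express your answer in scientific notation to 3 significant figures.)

[H⁺] = 10^(−pH) = 10^(−1.90) = 1.259e-02 M. For HA ⇌ H⁺ + A⁻, Ka = [H⁺][A⁻]/[HA] = [H⁺]² / ([HA]₀ − [H⁺]) = (1.259e-02)² / (0.206 − 1.259e-02) = 8.19e-04.

K_a = 8.19e-04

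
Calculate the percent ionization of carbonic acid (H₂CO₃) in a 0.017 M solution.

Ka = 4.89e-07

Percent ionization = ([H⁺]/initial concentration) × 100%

Using Ka equilibrium: x² + Ka×x - Ka×C = 0. Solving: [H⁺] = 9.0931e-05. Percent = (9.0931e-05/0.017) × 100

Percent ionization = 0.535%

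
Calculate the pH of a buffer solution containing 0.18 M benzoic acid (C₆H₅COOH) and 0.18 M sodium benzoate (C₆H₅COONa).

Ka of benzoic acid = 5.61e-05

pKa = -log(5.61e-05) = 4.25. pH = pKa + log([A⁻]/[HA]) = 4.25 + log(0.18/0.18)

pH = 4.25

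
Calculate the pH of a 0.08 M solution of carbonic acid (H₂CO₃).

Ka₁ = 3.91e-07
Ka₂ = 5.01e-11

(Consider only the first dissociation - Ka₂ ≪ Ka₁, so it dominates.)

First dissociation dominates. From Ka₁ = [H⁺][HA⁻]/[H₂A], x² + Ka₁·x − Ka₁·C = 0 with C = 0.08 M and Ka₁ = 3.91e-07. Solving: [H⁺] = (−Ka₁ + √(Ka₁² + 4·Ka₁·C)) / 2 = 1.7667e-04 M. pH = -log(1.7667e-04) = 3.75.

pH = 3.75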